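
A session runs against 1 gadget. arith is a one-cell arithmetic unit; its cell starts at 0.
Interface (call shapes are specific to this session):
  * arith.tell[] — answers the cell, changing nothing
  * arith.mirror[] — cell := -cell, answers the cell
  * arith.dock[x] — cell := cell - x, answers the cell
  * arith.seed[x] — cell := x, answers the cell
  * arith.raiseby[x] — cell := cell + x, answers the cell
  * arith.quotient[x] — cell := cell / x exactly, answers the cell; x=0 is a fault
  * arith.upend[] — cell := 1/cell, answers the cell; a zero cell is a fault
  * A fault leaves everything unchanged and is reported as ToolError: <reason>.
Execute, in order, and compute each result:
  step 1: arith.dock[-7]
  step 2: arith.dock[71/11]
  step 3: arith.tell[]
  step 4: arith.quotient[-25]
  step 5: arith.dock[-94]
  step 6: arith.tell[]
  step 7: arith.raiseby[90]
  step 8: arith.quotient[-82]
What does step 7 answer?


>> arith.dock(x='-7')
<< 7
>> arith.dock(x='71/11')
<< 6/11
>> arith.tell()
<< 6/11
>> arith.quotient(x='-25')
<< -6/275
>> arith.dock(x='-94')
<< 25844/275
>> arith.tell()
<< 25844/275
>> arith.raiseby(x='90')
<< 50594/275
>> arith.quotient(x='-82')
<< -617/275

Answer: 50594/275


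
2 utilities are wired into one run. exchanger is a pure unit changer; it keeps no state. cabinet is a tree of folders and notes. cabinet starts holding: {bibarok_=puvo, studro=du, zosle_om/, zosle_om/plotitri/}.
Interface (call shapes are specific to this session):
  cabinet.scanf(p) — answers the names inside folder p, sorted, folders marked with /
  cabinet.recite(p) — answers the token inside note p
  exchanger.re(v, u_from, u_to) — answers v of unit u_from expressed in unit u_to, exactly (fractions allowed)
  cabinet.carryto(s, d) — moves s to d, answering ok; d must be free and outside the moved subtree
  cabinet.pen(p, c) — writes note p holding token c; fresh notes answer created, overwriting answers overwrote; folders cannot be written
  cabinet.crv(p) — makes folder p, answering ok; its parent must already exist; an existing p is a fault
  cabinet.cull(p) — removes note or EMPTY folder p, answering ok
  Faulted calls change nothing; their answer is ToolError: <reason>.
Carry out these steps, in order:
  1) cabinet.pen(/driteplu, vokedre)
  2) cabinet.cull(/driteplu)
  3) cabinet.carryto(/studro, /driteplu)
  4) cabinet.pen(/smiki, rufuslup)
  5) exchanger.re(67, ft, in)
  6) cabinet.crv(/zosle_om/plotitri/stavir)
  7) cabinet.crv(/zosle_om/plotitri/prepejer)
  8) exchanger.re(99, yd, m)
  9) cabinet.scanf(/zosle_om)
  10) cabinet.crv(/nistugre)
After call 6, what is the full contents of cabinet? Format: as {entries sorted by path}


-> pen(p=/driteplu, c=vokedre)
<- created
-> cull(p=/driteplu)
<- ok
-> carryto(s=/studro, d=/driteplu)
<- ok
-> pen(p=/smiki, c=rufuslup)
<- created
-> re(v=67, u_from=ft, u_to=in)
<- 804
-> crv(p=/zosle_om/plotitri/stavir)
<- ok
-> crv(p=/zosle_om/plotitri/prepejer)
<- ok
-> re(v=99, u_from=yd, u_to=m)
<- 113157/1250
-> scanf(p=/zosle_om)
<- [plotitri/]
-> crv(p=/nistugre)
<- ok

Answer: {bibarok_=puvo, driteplu=du, smiki=rufuslup, zosle_om/, zosle_om/plotitri/, zosle_om/plotitri/stavir/}


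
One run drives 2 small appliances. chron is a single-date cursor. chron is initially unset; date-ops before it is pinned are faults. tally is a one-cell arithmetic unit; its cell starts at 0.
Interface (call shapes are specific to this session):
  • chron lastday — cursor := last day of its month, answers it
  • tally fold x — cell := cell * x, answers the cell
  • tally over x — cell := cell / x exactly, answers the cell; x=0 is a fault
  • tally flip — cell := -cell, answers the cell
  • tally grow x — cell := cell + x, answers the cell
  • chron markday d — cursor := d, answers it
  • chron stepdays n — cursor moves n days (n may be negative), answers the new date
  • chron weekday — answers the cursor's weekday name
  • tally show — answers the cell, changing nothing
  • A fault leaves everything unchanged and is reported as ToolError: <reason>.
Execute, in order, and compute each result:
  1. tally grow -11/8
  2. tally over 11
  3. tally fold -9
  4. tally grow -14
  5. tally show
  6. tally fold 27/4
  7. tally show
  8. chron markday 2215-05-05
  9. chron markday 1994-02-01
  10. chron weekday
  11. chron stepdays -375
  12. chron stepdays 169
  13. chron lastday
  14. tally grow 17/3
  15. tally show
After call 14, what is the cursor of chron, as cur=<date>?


% tally grow(x→-11/8) ~> -11/8
% tally over(x→11) ~> -1/8
% tally fold(x→-9) ~> 9/8
% tally grow(x→-14) ~> -103/8
% tally show() ~> -103/8
% tally fold(x→27/4) ~> -2781/32
% tally show() ~> -2781/32
% chron markday(d→2215-05-05) ~> 2215-05-05
% chron markday(d→1994-02-01) ~> 1994-02-01
% chron weekday() ~> Tuesday
% chron stepdays(n→-375) ~> 1993-01-22
% chron stepdays(n→169) ~> 1993-07-10
% chron lastday() ~> 1993-07-31
% tally grow(x→17/3) ~> -7799/96
% tally show() ~> -7799/96

Answer: cur=1993-07-31


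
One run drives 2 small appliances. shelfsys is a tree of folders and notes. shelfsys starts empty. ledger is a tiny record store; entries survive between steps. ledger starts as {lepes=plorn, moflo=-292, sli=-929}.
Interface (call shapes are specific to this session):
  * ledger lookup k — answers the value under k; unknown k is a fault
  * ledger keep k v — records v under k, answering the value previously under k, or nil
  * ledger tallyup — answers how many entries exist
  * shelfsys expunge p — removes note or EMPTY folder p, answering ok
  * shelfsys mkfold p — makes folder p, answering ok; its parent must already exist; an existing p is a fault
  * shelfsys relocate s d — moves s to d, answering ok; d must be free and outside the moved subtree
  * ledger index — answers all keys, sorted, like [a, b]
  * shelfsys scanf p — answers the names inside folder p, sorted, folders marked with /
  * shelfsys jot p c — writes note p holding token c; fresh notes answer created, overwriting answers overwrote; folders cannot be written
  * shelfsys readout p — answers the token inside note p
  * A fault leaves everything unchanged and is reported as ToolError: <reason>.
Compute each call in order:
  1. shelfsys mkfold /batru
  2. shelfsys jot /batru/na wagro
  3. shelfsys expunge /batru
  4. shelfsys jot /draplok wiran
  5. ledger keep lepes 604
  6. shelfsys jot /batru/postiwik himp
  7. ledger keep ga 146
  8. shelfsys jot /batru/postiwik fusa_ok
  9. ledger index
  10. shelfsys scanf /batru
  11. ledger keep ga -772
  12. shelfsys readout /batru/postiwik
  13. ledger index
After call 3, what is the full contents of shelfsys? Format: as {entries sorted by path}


CALL shelfsys mkfold[p=/batru]
RET  ok
CALL shelfsys jot[p=/batru/na; c=wagro]
RET  created
CALL shelfsys expunge[p=/batru]
RET  ToolError: not empty
CALL shelfsys jot[p=/draplok; c=wiran]
RET  created
CALL ledger keep[k=lepes; v=604]
RET  plorn
CALL shelfsys jot[p=/batru/postiwik; c=himp]
RET  created
CALL ledger keep[k=ga; v=146]
RET  nil
CALL shelfsys jot[p=/batru/postiwik; c=fusa_ok]
RET  overwrote
CALL ledger index[]
RET  [ga, lepes, moflo, sli]
CALL shelfsys scanf[p=/batru]
RET  [na, postiwik]
CALL ledger keep[k=ga; v=-772]
RET  146
CALL shelfsys readout[p=/batru/postiwik]
RET  fusa_ok
CALL ledger index[]
RET  [ga, lepes, moflo, sli]

Answer: {batru/, batru/na=wagro}


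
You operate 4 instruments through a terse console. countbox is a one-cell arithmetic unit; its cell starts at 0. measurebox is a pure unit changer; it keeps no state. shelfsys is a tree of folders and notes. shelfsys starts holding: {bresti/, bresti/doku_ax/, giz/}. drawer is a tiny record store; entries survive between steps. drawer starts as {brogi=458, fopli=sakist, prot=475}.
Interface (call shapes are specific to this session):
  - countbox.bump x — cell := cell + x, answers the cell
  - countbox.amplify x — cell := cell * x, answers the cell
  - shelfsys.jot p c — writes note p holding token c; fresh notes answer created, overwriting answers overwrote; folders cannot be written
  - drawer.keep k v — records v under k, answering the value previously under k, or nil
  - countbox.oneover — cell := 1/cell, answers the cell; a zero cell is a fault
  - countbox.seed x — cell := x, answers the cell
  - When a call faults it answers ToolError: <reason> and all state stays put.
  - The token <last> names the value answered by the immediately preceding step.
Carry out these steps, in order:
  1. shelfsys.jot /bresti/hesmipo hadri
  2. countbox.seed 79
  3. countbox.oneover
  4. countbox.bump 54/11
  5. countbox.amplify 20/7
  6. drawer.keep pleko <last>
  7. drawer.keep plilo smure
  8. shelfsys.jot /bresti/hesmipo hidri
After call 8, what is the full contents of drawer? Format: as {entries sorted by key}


Answer: {brogi=458, fopli=sakist, pleko=12220/869, plilo=smure, prot=475}

Derivation:
~$ shelfsys.jot /bresti/hesmipo hadri
:: created
~$ countbox.seed 79
:: 79
~$ countbox.oneover
:: 1/79
~$ countbox.bump 54/11
:: 4277/869
~$ countbox.amplify 20/7
:: 12220/869
~$ drawer.keep pleko <last>
:: nil
~$ drawer.keep plilo smure
:: nil
~$ shelfsys.jot /bresti/hesmipo hidri
:: overwrote


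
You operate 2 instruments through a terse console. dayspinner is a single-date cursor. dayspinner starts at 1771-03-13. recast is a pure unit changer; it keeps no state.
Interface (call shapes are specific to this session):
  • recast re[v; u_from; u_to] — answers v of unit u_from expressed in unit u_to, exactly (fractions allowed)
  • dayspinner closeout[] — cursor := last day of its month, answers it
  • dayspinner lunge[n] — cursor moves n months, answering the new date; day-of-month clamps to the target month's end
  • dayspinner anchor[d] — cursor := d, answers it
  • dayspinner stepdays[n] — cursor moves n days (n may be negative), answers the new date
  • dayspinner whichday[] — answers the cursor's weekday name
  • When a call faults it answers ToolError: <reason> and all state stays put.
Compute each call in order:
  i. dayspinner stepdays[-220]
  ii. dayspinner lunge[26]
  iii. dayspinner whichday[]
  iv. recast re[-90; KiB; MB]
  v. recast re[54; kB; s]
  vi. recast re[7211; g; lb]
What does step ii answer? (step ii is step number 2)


Do: dayspinner stepdays[n→-220]
See: 1770-08-05
Do: dayspinner lunge[n→26]
See: 1772-10-05
Do: dayspinner whichday[]
See: Monday
Do: recast re[v→-90; u_from→KiB; u_to→MB]
See: -288/3125
Do: recast re[v→54; u_from→kB; u_to→s]
See: ToolError: incompatible units
Do: recast re[v→7211; u_from→g; u_to→lb]
See: 721100000/45359237

Answer: 1772-10-05


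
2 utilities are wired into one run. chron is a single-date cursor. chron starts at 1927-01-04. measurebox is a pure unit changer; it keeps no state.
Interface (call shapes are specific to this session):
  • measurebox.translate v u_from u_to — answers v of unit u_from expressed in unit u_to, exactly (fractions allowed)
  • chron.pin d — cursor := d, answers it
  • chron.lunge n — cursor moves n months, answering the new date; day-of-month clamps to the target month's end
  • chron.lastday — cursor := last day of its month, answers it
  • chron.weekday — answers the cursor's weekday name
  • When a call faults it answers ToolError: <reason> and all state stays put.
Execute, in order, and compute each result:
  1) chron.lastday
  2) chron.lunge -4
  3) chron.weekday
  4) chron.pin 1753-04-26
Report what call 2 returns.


Answer: 1926-09-30

Derivation:
Calling chron.lastday(): 1927-01-31.
Using chron.lunge with n='-4': 1926-09-30.
Calling chron.weekday(), — result: Thursday.
Using chron.pin with d='1753-04-26', which returns 1753-04-26.


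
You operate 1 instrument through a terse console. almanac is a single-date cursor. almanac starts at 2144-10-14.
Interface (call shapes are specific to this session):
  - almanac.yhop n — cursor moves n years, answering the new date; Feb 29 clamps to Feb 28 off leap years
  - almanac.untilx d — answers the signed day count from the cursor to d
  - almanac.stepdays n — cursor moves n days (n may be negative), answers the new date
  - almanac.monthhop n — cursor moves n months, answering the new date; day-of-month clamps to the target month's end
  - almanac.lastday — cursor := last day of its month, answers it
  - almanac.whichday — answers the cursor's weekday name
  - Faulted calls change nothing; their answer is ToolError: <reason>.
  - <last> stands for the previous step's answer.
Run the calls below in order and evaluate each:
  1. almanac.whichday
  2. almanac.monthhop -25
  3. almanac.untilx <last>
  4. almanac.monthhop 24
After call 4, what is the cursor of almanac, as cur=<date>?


;; 1. almanac.whichday() -> Wednesday
;; 2. almanac.monthhop(n='-25') -> 2142-09-14
;; 3. almanac.untilx(d='<last>') -> 0
;; 4. almanac.monthhop(n='24') -> 2144-09-14

Answer: cur=2144-09-14


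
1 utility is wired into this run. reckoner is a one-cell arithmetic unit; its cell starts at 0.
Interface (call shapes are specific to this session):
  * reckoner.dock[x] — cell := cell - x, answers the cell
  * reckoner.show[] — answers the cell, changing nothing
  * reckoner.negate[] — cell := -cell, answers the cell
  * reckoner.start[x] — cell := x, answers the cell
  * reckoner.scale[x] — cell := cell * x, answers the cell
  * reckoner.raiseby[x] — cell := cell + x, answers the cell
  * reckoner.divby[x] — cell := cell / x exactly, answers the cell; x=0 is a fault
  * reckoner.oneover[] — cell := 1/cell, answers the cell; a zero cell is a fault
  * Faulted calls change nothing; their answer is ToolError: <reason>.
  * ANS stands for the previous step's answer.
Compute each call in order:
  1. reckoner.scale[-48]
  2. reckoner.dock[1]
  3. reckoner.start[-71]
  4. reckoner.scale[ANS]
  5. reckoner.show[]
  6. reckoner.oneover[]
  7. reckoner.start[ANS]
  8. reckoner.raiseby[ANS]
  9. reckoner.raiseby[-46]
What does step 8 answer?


Answer: 2/5041

Derivation:
Step: scale[x→-48]
Result: 0
Step: dock[x→1]
Result: -1
Step: start[x→-71]
Result: -71
Step: scale[x→ANS]
Result: 5041
Step: show[]
Result: 5041
Step: oneover[]
Result: 1/5041
Step: start[x→ANS]
Result: 1/5041
Step: raiseby[x→ANS]
Result: 2/5041
Step: raiseby[x→-46]
Result: -231884/5041


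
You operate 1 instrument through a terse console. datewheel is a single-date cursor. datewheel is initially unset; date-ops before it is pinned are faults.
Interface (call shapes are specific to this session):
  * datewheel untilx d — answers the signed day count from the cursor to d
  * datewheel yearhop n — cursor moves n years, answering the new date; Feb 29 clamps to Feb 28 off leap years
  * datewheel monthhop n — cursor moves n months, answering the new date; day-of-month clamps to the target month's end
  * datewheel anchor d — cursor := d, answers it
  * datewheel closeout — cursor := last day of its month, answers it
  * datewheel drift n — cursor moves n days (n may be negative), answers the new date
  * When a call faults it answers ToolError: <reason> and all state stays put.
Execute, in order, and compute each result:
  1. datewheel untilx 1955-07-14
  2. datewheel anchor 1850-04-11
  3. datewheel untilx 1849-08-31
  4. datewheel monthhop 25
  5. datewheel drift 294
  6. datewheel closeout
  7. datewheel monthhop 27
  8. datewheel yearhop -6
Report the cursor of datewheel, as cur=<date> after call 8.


Answer: cur=1849-06-30

Derivation:
% 1. datewheel untilx(d: 1955-07-14) == ToolError: no date set
% 2. datewheel anchor(d: 1850-04-11) == 1850-04-11
% 3. datewheel untilx(d: 1849-08-31) == -223
% 4. datewheel monthhop(n: 25) == 1852-05-11
% 5. datewheel drift(n: 294) == 1853-03-01
% 6. datewheel closeout() == 1853-03-31
% 7. datewheel monthhop(n: 27) == 1855-06-30
% 8. datewheel yearhop(n: -6) == 1849-06-30


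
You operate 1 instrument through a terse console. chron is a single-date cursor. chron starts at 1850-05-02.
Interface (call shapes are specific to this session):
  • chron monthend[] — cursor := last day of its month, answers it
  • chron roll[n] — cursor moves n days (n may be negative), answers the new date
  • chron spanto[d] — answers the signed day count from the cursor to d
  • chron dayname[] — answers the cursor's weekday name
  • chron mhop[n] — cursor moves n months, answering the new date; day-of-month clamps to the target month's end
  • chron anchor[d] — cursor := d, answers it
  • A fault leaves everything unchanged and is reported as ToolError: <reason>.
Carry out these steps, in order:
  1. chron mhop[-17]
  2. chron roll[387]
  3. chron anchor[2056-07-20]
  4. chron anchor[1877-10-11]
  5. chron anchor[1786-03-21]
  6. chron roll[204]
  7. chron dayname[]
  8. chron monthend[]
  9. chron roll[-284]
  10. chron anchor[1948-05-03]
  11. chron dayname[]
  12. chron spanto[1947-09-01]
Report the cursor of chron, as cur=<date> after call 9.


Answer: cur=1786-01-20

Derivation:
CALL chron mhop[n→-17]
RET  1848-12-02
CALL chron roll[n→387]
RET  1849-12-24
CALL chron anchor[d→2056-07-20]
RET  2056-07-20
CALL chron anchor[d→1877-10-11]
RET  1877-10-11
CALL chron anchor[d→1786-03-21]
RET  1786-03-21
CALL chron roll[n→204]
RET  1786-10-11
CALL chron dayname[]
RET  Wednesday
CALL chron monthend[]
RET  1786-10-31
CALL chron roll[n→-284]
RET  1786-01-20
CALL chron anchor[d→1948-05-03]
RET  1948-05-03
CALL chron dayname[]
RET  Monday
CALL chron spanto[d→1947-09-01]
RET  -245


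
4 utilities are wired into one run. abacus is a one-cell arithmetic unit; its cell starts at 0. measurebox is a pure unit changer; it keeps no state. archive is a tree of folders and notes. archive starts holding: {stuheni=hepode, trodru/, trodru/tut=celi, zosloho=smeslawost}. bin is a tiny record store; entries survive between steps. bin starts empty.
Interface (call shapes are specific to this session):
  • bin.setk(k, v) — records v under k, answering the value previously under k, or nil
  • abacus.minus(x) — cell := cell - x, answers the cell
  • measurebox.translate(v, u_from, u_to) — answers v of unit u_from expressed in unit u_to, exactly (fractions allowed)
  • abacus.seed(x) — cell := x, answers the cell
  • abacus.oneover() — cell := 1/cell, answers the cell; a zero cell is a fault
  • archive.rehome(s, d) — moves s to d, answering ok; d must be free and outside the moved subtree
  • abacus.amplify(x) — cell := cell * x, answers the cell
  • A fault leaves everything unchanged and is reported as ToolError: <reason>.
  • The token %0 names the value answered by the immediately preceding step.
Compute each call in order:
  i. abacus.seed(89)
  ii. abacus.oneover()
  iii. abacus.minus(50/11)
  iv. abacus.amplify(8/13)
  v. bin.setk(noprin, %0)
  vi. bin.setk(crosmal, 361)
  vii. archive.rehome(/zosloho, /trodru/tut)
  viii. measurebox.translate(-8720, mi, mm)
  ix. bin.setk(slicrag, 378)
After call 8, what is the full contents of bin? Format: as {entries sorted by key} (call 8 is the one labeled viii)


Answer: {crosmal=361, noprin=-35512/12727}

Derivation:
Now I run abacus.seed on 89, — result: 89.
Then abacus.oneover, — result: 1/89.
Calling abacus.minus on 50/11, and observe -4439/979.
Invoking abacus.amplify on 8/13, yielding -35512/12727.
I run bin.setk on noprin, %0: nil.
Using bin.setk on crosmal, 361, and see nil.
I call archive.rehome on /zosloho, /trodru/tut, — result: ToolError: exists.
I try measurebox.translate on -8720, mi, mm, yielding -14033479680.
Calling bin.setk on slicrag, 378, which returns nil.


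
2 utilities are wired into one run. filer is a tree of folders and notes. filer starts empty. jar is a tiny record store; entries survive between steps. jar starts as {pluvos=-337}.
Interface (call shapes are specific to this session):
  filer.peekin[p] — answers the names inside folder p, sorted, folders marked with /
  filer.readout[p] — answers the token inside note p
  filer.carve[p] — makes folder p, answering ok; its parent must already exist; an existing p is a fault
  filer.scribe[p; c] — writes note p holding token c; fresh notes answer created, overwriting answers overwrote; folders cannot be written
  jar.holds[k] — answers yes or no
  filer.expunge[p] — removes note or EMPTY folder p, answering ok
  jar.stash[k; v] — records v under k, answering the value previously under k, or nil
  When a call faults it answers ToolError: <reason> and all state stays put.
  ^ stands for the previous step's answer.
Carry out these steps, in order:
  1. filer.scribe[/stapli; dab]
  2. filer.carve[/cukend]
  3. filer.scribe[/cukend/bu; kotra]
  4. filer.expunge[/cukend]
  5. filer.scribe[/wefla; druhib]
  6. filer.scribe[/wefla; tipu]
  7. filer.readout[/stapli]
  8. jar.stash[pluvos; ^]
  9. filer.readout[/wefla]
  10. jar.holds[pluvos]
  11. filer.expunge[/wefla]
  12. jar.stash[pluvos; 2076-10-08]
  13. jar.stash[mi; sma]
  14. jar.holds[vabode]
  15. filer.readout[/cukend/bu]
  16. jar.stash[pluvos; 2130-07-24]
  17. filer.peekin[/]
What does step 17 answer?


Answer: [cukend/, stapli]

Derivation:
·→ filer.scribe(/stapli, dab)
·← created
·→ filer.carve(/cukend)
·← ok
·→ filer.scribe(/cukend/bu, kotra)
·← created
·→ filer.expunge(/cukend)
·← ToolError: not empty
·→ filer.scribe(/wefla, druhib)
·← created
·→ filer.scribe(/wefla, tipu)
·← overwrote
·→ filer.readout(/stapli)
·← dab
·→ jar.stash(pluvos, ^)
·← -337
·→ filer.readout(/wefla)
·← tipu
·→ jar.holds(pluvos)
·← yes
·→ filer.expunge(/wefla)
·← ok
·→ jar.stash(pluvos, 2076-10-08)
·← dab
·→ jar.stash(mi, sma)
·← nil
·→ jar.holds(vabode)
·← no
·→ filer.readout(/cukend/bu)
·← kotra
·→ jar.stash(pluvos, 2130-07-24)
·← 2076-10-08
·→ filer.peekin(/)
·← [cukend/, stapli]


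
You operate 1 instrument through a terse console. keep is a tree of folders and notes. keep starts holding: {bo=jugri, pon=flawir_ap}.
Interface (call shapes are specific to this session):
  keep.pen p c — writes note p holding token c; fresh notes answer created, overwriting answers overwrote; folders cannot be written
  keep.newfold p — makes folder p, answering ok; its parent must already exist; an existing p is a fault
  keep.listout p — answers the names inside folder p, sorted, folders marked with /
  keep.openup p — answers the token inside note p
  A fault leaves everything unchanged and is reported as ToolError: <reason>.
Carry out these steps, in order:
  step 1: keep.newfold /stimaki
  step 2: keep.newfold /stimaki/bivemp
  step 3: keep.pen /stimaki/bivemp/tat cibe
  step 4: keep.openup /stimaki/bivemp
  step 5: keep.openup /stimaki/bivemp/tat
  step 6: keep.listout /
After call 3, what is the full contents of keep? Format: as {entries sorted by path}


Answer: {bo=jugri, pon=flawir_ap, stimaki/, stimaki/bivemp/, stimaki/bivemp/tat=cibe}

Derivation:
CALL keep.newfold[p='/stimaki']
RET  ok
CALL keep.newfold[p='/stimaki/bivemp']
RET  ok
CALL keep.pen[p='/stimaki/bivemp/tat'; c='cibe']
RET  created
CALL keep.openup[p='/stimaki/bivemp']
RET  ToolError: is a directory
CALL keep.openup[p='/stimaki/bivemp/tat']
RET  cibe
CALL keep.listout[p='/']
RET  [bo, pon, stimaki/]


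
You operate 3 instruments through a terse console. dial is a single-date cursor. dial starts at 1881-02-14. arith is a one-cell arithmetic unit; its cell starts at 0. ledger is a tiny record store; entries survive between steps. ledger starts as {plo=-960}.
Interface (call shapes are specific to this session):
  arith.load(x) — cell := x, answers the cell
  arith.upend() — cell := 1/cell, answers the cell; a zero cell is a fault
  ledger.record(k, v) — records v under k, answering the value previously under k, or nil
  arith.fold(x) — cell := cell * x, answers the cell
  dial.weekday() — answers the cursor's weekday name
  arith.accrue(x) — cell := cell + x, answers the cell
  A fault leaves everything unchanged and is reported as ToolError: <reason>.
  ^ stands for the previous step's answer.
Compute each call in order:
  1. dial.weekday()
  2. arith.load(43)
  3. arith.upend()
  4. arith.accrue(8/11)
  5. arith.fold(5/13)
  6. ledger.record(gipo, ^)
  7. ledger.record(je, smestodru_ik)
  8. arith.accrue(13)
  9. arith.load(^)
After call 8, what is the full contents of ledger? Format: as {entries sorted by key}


Do: weekday[]
See: Monday
Do: load[x='43']
See: 43
Do: upend[]
See: 1/43
Do: accrue[x='8/11']
See: 355/473
Do: fold[x='5/13']
See: 1775/6149
Do: record[k='gipo'; v='^']
See: nil
Do: record[k='je'; v='smestodru_ik']
See: nil
Do: accrue[x='13']
See: 81712/6149
Do: load[x='^']
See: 81712/6149

Answer: {gipo=1775/6149, je=smestodru_ik, plo=-960}


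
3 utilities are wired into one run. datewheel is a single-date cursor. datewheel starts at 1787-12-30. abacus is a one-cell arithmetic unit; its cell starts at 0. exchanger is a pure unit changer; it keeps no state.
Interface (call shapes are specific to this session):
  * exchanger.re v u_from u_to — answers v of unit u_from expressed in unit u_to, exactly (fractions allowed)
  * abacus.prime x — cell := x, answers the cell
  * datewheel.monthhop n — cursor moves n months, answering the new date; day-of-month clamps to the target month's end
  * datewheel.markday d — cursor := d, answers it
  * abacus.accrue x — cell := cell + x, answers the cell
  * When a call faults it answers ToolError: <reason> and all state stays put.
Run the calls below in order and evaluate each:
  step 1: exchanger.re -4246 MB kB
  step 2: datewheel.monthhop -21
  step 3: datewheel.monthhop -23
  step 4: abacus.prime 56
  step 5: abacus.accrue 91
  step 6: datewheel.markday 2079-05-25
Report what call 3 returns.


I call exchanger.re(v='-4246', u_from='MB', u_to='kB'), and get -4246000.
Now I run datewheel.monthhop(n='-21'), → 1786-03-30.
Now I run datewheel.monthhop(n='-23'), and observe 1784-04-30.
I use abacus.prime(x='56'), and observe 56.
Invoking abacus.accrue(x='91'), giving 147.
I call datewheel.markday(d='2079-05-25'): 2079-05-25.

Answer: 1784-04-30


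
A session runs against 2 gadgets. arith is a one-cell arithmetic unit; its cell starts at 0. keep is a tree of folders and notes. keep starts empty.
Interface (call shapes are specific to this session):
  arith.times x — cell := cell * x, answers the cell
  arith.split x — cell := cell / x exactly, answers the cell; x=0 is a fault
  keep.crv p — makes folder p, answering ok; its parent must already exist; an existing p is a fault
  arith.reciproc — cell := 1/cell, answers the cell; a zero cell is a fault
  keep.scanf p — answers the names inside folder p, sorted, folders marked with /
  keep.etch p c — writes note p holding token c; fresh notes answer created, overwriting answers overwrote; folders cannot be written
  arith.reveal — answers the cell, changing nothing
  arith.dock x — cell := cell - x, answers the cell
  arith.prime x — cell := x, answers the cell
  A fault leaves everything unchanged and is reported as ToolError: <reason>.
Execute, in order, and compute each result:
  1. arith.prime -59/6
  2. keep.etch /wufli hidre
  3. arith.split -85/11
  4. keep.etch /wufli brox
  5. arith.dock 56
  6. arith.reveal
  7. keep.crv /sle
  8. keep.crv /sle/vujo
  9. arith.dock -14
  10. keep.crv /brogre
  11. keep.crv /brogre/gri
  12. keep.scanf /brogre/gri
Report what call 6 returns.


Answer: -27911/510

Derivation:
;; prime(x='-59/6') == -59/6
;; etch(p='/wufli', c='hidre') == created
;; split(x='-85/11') == 649/510
;; etch(p='/wufli', c='brox') == overwrote
;; dock(x='56') == -27911/510
;; reveal() == -27911/510
;; crv(p='/sle') == ok
;; crv(p='/sle/vujo') == ok
;; dock(x='-14') == -20771/510
;; crv(p='/brogre') == ok
;; crv(p='/brogre/gri') == ok
;; scanf(p='/brogre/gri') == []


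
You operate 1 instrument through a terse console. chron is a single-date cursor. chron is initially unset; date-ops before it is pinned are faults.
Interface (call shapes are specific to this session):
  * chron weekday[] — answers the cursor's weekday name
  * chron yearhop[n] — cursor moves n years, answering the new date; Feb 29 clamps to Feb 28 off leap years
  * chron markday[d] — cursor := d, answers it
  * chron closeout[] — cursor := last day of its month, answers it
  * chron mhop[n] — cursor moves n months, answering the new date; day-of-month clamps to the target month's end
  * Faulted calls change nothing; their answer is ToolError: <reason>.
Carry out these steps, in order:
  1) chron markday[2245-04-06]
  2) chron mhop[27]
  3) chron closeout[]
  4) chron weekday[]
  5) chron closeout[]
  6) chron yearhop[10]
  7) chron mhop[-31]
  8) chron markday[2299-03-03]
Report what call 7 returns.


Answer: 2254-12-31

Derivation:
// chron markday(d→2245-04-06) ~> 2245-04-06
// chron mhop(n→27) ~> 2247-07-06
// chron closeout() ~> 2247-07-31
// chron weekday() ~> Saturday
// chron closeout() ~> 2247-07-31
// chron yearhop(n→10) ~> 2257-07-31
// chron mhop(n→-31) ~> 2254-12-31
// chron markday(d→2299-03-03) ~> 2299-03-03


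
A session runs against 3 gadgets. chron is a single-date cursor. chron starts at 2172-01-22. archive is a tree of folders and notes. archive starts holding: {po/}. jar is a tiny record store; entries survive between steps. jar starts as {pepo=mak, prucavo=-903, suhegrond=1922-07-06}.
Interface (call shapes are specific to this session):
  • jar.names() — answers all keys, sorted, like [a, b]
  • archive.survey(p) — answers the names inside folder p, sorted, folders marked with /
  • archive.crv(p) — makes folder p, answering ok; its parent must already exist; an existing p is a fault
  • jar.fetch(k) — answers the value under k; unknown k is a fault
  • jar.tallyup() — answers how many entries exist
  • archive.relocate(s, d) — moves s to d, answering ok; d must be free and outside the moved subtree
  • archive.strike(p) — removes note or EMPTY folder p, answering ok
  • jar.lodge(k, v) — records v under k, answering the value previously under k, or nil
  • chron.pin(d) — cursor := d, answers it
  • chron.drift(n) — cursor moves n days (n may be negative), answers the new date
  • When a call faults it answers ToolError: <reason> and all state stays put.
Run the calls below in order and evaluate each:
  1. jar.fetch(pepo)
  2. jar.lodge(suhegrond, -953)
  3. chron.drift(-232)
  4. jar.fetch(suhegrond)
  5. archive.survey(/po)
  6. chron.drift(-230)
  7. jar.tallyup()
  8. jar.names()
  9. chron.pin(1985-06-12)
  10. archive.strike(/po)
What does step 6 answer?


~$ fetch k: pepo
  mak
~$ lodge k: suhegrond v: -953
  1922-07-06
~$ drift n: -232
  2171-06-04
~$ fetch k: suhegrond
  -953
~$ survey p: /po
  []
~$ drift n: -230
  2170-10-17
~$ tallyup
  3
~$ names
  [pepo, prucavo, suhegrond]
~$ pin d: 1985-06-12
  1985-06-12
~$ strike p: /po
  ok

Answer: 2170-10-17


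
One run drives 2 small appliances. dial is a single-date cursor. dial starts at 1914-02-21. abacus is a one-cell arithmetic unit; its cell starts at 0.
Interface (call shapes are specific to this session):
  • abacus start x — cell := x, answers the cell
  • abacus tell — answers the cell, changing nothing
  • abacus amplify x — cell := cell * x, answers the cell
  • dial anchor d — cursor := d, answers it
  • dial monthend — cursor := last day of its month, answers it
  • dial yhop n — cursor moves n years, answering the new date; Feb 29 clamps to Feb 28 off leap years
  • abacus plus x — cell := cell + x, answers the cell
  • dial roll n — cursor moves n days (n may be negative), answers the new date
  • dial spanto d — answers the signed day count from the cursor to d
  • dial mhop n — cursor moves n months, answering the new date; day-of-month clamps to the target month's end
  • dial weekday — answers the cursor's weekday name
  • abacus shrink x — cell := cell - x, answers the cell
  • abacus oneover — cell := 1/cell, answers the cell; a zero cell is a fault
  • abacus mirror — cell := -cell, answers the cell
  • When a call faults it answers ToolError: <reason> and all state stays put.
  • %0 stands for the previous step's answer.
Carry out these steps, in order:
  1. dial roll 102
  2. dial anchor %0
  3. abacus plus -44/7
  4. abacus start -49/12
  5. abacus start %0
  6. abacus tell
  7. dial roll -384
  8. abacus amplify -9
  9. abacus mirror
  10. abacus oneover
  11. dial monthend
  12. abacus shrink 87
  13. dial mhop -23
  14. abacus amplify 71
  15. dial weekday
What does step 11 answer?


-> dial roll(n='102')
<- 1914-06-03
-> dial anchor(d='%0')
<- 1914-06-03
-> abacus plus(x='-44/7')
<- -44/7
-> abacus start(x='-49/12')
<- -49/12
-> abacus start(x='%0')
<- -49/12
-> abacus tell()
<- -49/12
-> dial roll(n='-384')
<- 1913-05-15
-> abacus amplify(x='-9')
<- 147/4
-> abacus mirror()
<- -147/4
-> abacus oneover()
<- -4/147
-> dial monthend()
<- 1913-05-31
-> abacus shrink(x='87')
<- -12793/147
-> dial mhop(n='-23')
<- 1911-06-30
-> abacus amplify(x='71')
<- -908303/147
-> dial weekday()
<- Friday

Answer: 1913-05-31


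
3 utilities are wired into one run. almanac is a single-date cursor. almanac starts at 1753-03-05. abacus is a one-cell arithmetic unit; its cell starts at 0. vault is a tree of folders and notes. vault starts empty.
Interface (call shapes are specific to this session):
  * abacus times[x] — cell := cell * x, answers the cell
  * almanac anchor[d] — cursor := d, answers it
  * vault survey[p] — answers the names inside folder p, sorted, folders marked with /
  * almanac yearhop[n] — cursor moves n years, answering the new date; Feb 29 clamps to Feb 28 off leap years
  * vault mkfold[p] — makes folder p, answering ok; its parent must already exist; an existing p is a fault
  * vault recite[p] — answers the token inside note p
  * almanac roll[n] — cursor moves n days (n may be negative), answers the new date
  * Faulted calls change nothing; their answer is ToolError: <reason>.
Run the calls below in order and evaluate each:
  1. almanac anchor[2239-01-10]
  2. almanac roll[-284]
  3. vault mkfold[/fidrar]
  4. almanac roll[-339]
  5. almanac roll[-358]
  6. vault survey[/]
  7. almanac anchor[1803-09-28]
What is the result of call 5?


;; almanac anchor(d=2239-01-10) == 2239-01-10
;; almanac roll(n=-284) == 2238-04-01
;; vault mkfold(p=/fidrar) == ok
;; almanac roll(n=-339) == 2237-04-27
;; almanac roll(n=-358) == 2236-05-04
;; vault survey(p=/) == [fidrar/]
;; almanac anchor(d=1803-09-28) == 1803-09-28

Answer: 2236-05-04


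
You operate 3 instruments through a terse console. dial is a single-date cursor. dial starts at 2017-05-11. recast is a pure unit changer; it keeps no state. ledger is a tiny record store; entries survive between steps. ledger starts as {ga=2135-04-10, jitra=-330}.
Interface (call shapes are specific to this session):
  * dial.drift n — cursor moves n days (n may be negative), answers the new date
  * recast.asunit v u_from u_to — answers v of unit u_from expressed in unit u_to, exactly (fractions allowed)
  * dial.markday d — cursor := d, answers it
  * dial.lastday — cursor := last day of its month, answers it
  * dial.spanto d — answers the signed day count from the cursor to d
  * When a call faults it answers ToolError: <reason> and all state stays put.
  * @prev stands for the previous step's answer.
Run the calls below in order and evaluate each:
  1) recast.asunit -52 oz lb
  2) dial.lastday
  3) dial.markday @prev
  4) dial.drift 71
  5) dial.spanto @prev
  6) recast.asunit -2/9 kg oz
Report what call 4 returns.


-> asunit(v=-52, u_from=oz, u_to=lb)
<- -13/4
-> lastday()
<- 2017-05-31
-> markday(d=@prev)
<- 2017-05-31
-> drift(n=71)
<- 2017-08-10
-> spanto(d=@prev)
<- 0
-> asunit(v=-2/9, u_from=kg, u_to=oz)
<- -3200000000/408233133

Answer: 2017-08-10


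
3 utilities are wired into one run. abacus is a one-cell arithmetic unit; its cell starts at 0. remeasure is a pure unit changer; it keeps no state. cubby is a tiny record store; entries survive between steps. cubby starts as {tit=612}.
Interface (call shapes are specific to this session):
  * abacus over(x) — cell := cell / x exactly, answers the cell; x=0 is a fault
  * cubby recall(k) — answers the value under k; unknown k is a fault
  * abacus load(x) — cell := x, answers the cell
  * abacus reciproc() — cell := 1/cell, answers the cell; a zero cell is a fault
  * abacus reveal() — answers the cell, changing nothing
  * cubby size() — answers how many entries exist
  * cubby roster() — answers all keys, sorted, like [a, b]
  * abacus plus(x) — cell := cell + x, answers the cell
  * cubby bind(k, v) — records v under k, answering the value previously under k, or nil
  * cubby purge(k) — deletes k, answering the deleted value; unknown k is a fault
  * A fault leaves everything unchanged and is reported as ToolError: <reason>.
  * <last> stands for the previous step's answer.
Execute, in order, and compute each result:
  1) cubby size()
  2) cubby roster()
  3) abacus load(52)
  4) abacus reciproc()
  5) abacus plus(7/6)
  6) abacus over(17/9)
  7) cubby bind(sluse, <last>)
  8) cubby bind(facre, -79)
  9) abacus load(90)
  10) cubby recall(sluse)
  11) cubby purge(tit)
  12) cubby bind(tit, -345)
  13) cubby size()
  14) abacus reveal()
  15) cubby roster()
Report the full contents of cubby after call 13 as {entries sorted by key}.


I run cubby size, and get 1.
Invoking cubby roster, and get [tit].
Now I run abacus load passing 52, and see 52.
Then abacus reciproc, giving 1/52.
Invoking abacus plus passing 7/6, which returns 185/156.
I run abacus over passing 17/9, and observe 555/884.
Now I run cubby bind passing sluse, <last>, and get nil.
Calling cubby bind passing facre, -79, which returns nil.
I call abacus load passing 90, → 90.
Calling cubby recall passing sluse, and get 555/884.
Now I run cubby purge passing tit, giving 612.
I try cubby bind passing tit, -345, and get nil.
I run cubby size(), and get 3.
I call abacus reveal, and observe 90.
Calling cubby roster(), which returns [facre, sluse, tit].

Answer: {facre=-79, sluse=555/884, tit=-345}


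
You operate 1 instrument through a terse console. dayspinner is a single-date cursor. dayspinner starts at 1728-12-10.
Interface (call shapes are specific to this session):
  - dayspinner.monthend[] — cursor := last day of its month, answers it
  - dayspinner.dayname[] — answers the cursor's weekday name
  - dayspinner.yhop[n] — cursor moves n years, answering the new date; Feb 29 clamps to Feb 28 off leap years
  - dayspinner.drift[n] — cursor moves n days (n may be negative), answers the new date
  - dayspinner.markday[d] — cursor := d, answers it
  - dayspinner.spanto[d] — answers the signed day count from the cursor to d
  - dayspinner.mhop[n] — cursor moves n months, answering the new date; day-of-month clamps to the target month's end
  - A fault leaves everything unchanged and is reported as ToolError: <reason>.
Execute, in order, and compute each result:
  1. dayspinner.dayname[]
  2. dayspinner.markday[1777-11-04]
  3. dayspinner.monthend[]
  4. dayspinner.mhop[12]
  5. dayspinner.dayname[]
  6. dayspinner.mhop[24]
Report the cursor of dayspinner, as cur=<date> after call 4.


// 1. dayname() == Friday
// 2. markday(d='1777-11-04') == 1777-11-04
// 3. monthend() == 1777-11-30
// 4. mhop(n='12') == 1778-11-30
// 5. dayname() == Monday
// 6. mhop(n='24') == 1780-11-30

Answer: cur=1778-11-30


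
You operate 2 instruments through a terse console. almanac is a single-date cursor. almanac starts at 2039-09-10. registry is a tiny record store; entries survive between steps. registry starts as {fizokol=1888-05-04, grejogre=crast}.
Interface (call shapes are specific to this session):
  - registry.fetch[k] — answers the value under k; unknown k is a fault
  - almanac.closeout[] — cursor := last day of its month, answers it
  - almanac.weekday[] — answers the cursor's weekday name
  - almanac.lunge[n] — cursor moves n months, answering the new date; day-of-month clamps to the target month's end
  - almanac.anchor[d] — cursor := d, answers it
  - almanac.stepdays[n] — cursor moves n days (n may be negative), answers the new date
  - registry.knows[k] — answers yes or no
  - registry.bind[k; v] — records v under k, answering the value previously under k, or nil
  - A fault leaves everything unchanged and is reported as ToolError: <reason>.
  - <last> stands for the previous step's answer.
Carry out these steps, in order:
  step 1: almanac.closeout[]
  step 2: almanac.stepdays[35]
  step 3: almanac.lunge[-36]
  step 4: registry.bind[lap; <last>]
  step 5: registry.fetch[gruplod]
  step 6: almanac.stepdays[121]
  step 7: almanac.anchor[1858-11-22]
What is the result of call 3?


Answer: 2036-11-04

Derivation:
CALL closeout[]
RET  2039-09-30
CALL stepdays[n=35]
RET  2039-11-04
CALL lunge[n=-36]
RET  2036-11-04
CALL bind[k=lap; v=<last>]
RET  nil
CALL fetch[k=gruplod]
RET  ToolError: no such key gruplod
CALL stepdays[n=121]
RET  2037-03-05
CALL anchor[d=1858-11-22]
RET  1858-11-22
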